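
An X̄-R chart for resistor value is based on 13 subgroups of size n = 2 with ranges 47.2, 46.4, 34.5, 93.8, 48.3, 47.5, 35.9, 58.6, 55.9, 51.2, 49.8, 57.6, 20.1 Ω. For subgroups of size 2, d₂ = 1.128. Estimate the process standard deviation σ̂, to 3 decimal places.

R̄ = (47.2 + 46.4 + 34.5 + 93.8 + 48.3 + 47.5 + 35.9 + 58.6 + 55.9 + 51.2 + 49.8 + 57.6 + 20.1) / 13 = 49.7538
σ̂ = R̄ / d₂ = 49.7538 / 1.128 = 44.1080

44.108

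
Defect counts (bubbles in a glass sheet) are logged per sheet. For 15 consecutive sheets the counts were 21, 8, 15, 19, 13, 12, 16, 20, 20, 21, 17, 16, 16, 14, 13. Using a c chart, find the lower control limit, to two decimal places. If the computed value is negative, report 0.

c̄ = (21 + 8 + 15 + 19 + 13 + 12 + 16 + 20 + 20 + 21 + 17 + 16 + 16 + 14 + 13) / 15 = 241 / 15 = 16.0667
LCL = c̄ − 3√c̄ = 16.0667 − 3 × 4.0083 = 4.0417

4.04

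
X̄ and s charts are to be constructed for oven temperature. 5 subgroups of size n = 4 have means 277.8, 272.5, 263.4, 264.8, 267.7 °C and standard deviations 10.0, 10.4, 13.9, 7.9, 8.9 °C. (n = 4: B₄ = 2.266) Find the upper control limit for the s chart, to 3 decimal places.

s̄ = (10.0 + 10.4 + 13.9 + 7.9 + 8.9) / 5 = 10.2200
UCL_s = B₄·s̄ = 2.266 × 10.2200 = 23.1585

23.159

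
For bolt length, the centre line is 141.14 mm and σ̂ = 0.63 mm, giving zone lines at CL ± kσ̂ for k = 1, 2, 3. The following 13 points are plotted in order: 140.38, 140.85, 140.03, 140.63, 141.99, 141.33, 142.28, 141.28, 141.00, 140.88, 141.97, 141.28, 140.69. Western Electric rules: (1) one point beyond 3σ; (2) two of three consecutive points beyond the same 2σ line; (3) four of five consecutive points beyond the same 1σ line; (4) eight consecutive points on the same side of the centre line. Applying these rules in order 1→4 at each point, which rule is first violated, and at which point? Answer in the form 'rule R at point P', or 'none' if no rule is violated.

Zone of each point (C = within 1σ̂, B = 1σ̂–2σ̂, A = 2σ̂–3σ̂, * = beyond 3σ̂; sign = side of CL): 1:-B, 2:-C, 3:-B, 4:-C, 5:+B, 6:+C, 7:+B, 8:+C, 9:-C, 10:-C, 11:+B, 12:+C, 13:-C
No rule fires across all 13 points.

none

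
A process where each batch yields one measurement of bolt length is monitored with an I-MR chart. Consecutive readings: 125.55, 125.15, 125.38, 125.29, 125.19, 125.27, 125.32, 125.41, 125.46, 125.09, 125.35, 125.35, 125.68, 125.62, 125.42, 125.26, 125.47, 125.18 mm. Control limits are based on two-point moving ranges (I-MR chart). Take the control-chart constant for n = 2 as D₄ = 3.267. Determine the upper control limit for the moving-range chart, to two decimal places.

0.57

Moving ranges: 0.40, 0.23, 0.09, 0.10, 0.08, 0.05, 0.09, 0.05, 0.37, 0.26, 0.00, 0.33, 0.06, 0.20, 0.16, 0.21, 0.29; M̄R̄ = 2.9700 / 17 = 0.1747
UCL_MR = D₄·M̄R̄ = 3.267 × 0.1747 = 0.5708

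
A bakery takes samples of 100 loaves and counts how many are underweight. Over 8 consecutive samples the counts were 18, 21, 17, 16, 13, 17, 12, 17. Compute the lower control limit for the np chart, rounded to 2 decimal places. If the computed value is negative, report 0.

p̄ = Σdᵢ / (k·n) = 131 / (8 × 100) = 0.16375
LCL = np̄ − 3·√(np̄(1−p̄)) = 16.3750 − 3 × 3.7005 = 5.2735

5.27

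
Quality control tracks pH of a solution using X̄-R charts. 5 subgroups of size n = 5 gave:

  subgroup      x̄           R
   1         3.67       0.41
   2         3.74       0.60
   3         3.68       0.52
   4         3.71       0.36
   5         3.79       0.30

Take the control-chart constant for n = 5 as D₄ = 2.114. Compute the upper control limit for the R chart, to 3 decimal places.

R̄ = (0.41 + 0.60 + 0.52 + 0.36 + 0.30) / 5 = 2.1900 / 5 = 0.4380
UCL_R = D₄·R̄ = 2.114 × 0.4380 = 0.9259

0.926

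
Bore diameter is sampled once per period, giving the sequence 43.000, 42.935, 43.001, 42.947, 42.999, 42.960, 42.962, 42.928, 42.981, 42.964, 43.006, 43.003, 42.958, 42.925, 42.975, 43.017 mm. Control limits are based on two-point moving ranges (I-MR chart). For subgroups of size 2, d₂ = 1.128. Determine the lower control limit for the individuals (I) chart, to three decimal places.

42.867

X̄ = (43.000 + 42.935 + 43.001 + 42.947 + 42.999 + 42.960 + 42.962 + 42.928 + 42.981 + 42.964 + 43.006 + 43.003 + 42.958 + 42.925 + 42.975 + 43.017) / 16 = 42.9726
Moving ranges: 0.065, 0.066, 0.054, 0.052, 0.039, 0.002, 0.034, 0.053, 0.017, 0.042, 0.003, 0.045, 0.033, 0.050, 0.042; M̄R̄ = 0.5970 / 15 = 0.0398
LCL = X̄ − 3·M̄R̄/d₂ = 42.9726 − 3 × 0.0398 / 1.128 = 42.8667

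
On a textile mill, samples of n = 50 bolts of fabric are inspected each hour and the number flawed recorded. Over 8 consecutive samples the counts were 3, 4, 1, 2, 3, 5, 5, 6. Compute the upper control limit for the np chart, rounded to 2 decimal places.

p̄ = Σdᵢ / (k·n) = 29 / (8 × 50) = 0.07250
UCL = np̄ + 3·√(np̄(1−p̄)) = 3.6250 + 3 × √(3.6250×0.92750) = 3.6250 + 3 × 1.8336 = 9.1259

9.13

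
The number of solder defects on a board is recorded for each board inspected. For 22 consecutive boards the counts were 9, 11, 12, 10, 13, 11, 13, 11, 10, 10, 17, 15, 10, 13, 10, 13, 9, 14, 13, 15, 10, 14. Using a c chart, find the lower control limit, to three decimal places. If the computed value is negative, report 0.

1.582

c̄ = (9 + 11 + 12 + 10 + 13 + 11 + 13 + 11 + 10 + 10 + 17 + 15 + 10 + 13 + 10 + 13 + 9 + 14 + 13 + 15 + 10 + 14) / 22 = 263 / 22 = 11.9545
LCL = c̄ − 3√c̄ = 11.9545 − 3 × 3.4575 = 1.5819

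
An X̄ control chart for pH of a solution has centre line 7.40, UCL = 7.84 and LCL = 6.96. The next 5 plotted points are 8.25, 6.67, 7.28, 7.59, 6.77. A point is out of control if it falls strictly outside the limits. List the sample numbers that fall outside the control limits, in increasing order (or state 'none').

1, 2, 5

Compare each point to [6.96, 7.84]: sample 1 = 8.25 > UCL; sample 2 = 6.67 < LCL; sample 5 = 6.77 < LCL.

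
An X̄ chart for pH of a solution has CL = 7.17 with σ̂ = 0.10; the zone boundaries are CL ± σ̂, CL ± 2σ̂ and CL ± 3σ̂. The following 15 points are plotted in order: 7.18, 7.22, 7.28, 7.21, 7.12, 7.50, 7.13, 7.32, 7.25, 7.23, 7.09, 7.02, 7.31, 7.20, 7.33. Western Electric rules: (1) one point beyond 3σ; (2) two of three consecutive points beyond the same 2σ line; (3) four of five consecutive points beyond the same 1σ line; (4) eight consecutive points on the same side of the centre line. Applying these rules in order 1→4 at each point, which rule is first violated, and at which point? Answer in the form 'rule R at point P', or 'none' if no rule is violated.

Zone of each point (C = within 1σ̂, B = 1σ̂–2σ̂, A = 2σ̂–3σ̂, * = beyond 3σ̂; sign = side of CL): 1:+C, 2:+C, 3:+B, 4:+C, 5:-C, 6:+*, 7:-C, 8:+B, 9:+C, 10:+C, 11:-C, 12:-B, 13:+B, 14:+C, 15:+B
Rule 1 (one point beyond the 3σ limits) is satisfied at point 6.

rule 1 at point 6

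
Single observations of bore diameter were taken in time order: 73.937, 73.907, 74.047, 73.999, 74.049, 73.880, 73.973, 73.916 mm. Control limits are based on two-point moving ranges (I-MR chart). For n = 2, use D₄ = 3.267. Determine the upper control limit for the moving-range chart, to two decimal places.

Moving ranges: 0.030, 0.140, 0.048, 0.050, 0.169, 0.093, 0.057; M̄R̄ = 0.5870 / 7 = 0.0839
UCL_MR = D₄·M̄R̄ = 3.267 × 0.0839 = 0.2740

0.27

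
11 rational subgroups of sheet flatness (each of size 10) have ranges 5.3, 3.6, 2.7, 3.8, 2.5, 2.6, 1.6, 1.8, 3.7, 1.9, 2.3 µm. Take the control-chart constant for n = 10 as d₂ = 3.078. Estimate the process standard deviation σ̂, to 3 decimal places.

R̄ = (5.3 + 3.6 + 2.7 + 3.8 + 2.5 + 2.6 + 1.6 + 1.8 + 3.7 + 1.9 + 2.3) / 11 = 2.8909
σ̂ = R̄ / d₂ = 2.8909 / 3.078 = 0.9392

0.939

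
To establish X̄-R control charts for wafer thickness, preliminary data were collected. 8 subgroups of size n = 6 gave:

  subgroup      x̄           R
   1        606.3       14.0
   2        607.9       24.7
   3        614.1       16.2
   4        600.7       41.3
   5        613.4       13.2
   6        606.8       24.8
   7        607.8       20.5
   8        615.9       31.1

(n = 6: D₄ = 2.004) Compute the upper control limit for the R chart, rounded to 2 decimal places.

46.54

R̄ = (14.0 + 24.7 + 16.2 + 41.3 + 13.2 + 24.8 + 20.5 + 31.1) / 8 = 185.8000 / 8 = 23.2250
UCL_R = D₄·R̄ = 2.004 × 23.2250 = 46.5429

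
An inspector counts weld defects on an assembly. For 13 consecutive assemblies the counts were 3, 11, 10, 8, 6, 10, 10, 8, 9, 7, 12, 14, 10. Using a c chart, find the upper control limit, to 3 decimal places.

c̄ = (3 + 11 + 10 + 8 + 6 + 10 + 10 + 8 + 9 + 7 + 12 + 14 + 10) / 13 = 118 / 13 = 9.0769
UCL = c̄ + 3√c̄ = 9.0769 + 3 × √9.0769 = 9.0769 + 3 × 3.0128 = 18.1153

18.115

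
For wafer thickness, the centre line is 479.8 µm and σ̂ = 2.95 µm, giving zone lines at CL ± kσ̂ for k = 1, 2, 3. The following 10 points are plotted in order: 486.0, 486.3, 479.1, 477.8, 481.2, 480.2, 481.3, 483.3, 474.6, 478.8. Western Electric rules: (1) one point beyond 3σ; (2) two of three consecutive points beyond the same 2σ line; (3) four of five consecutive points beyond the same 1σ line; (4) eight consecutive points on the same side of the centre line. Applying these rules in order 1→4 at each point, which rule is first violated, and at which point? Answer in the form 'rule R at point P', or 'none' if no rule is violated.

rule 2 at point 2

Zone of each point (C = within 1σ̂, B = 1σ̂–2σ̂, A = 2σ̂–3σ̂, * = beyond 3σ̂; sign = side of CL): 1:+A, 2:+A, 3:-C, 4:-C, 5:+C, 6:+C, 7:+C, 8:+B, 9:-B, 10:-C
Rule 2 (two of three consecutive points beyond the same 2σ limit) is satisfied at point 2.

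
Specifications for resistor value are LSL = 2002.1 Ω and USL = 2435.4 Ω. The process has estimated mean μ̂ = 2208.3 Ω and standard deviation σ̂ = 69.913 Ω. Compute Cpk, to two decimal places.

Cpu = (USL − μ̂) / (3σ̂) = (2435.4 − 2208.3) / (3 × 69.913) = 1.0828; Cpl = (μ̂ − LSL) / (3σ̂) = (2208.3 − 2002.1) / (3 × 69.913) = 0.9831; Cpk = min(Cpu, Cpl) = 0.9831

0.98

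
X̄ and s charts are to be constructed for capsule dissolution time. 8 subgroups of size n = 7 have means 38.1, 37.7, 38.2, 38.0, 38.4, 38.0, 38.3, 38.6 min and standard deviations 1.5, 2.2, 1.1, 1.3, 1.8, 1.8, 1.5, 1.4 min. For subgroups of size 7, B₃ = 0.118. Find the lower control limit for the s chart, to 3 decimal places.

0.186

s̄ = (1.5 + 2.2 + 1.1 + 1.3 + 1.8 + 1.8 + 1.5 + 1.4) / 8 = 1.5750
LCL_s = B₃·s̄ = 0.118 × 1.5750 = 0.1858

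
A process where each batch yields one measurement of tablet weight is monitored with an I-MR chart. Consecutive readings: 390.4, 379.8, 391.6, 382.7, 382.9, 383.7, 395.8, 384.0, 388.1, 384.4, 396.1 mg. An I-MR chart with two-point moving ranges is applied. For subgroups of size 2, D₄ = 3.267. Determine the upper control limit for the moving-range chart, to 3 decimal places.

24.731

Moving ranges: 10.6, 11.8, 8.9, 0.2, 0.8, 12.1, 11.8, 4.1, 3.7, 11.7; M̄R̄ = 75.7000 / 10 = 7.5700
UCL_MR = D₄·M̄R̄ = 3.267 × 7.5700 = 24.7312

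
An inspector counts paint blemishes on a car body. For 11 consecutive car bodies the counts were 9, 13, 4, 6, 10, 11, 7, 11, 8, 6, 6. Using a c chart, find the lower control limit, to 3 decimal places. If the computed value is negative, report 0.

c̄ = (9 + 13 + 4 + 6 + 10 + 11 + 7 + 11 + 8 + 6 + 6) / 11 = 91 / 11 = 8.2727
LCL = c̄ − 3√c̄ = 8.2727 − 3 × 2.8762 = -0.3560 → 0 (cannot be negative)

0.000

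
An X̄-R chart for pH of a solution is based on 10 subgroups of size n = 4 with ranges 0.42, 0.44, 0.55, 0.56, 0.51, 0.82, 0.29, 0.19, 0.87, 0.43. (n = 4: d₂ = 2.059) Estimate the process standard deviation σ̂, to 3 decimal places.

R̄ = (0.42 + 0.44 + 0.55 + 0.56 + 0.51 + 0.82 + 0.29 + 0.19 + 0.87 + 0.43) / 10 = 0.5080
σ̂ = R̄ / d₂ = 0.5080 / 2.059 = 0.2467

0.247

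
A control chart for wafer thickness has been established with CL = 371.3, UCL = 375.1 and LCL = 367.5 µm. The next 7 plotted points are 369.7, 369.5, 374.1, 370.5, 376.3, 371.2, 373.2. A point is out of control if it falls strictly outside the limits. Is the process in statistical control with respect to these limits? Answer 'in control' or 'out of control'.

Compare each point to [367.5, 375.1]: sample 5 = 376.3 > UCL.

out of control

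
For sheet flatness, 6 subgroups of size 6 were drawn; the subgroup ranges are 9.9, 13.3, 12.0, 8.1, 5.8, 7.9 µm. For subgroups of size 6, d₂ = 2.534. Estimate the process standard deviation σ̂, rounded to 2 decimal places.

3.75

R̄ = (9.9 + 13.3 + 12.0 + 8.1 + 5.8 + 7.9) / 6 = 9.5000
σ̂ = R̄ / d₂ = 9.5000 / 2.534 = 3.7490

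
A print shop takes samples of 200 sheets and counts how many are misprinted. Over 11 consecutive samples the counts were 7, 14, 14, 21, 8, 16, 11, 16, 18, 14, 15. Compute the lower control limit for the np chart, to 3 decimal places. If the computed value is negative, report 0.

3.175

p̄ = Σdᵢ / (k·n) = 154 / (11 × 200) = 0.07000
LCL = np̄ − 3·√(np̄(1−p̄)) = 14.0000 − 3 × 3.6083 = 3.1750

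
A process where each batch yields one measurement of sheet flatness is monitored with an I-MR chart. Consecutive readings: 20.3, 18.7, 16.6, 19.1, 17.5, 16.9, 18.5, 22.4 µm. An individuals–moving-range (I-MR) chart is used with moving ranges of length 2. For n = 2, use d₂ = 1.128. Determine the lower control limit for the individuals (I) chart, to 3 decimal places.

13.469

X̄ = (20.3 + 18.7 + 16.6 + 19.1 + 17.5 + 16.9 + 18.5 + 22.4) / 8 = 18.7500
Moving ranges: 1.6, 2.1, 2.5, 1.6, 0.6, 1.6, 3.9; M̄R̄ = 13.9000 / 7 = 1.9857
LCL = X̄ − 3·M̄R̄/d₂ = 18.7500 − 3 × 1.9857 / 1.128 = 13.4688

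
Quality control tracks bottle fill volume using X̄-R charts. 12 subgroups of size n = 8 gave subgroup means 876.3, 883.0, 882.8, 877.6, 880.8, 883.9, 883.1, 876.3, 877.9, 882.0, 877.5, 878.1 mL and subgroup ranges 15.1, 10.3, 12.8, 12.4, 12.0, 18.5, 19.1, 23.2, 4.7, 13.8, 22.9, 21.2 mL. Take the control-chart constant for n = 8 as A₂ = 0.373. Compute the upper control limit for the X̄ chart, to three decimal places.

X̄̄ = (876.3 + 883.0 + 882.8 + 877.6 + 880.8 + 883.9 + 883.1 + 876.3 + 877.9 + 882.0 + 877.5 + 878.1) / 12 = 10559.3000 / 12 = 879.9417
R̄ = (15.1 + 10.3 + 12.8 + 12.4 + 12.0 + 18.5 + 19.1 + 23.2 + 4.7 + 13.8 + 22.9 + 21.2) / 12 = 186.0000 / 12 = 15.5000
UCL = X̄̄ + A₂·R̄ = 879.9417 + 0.373 × 15.5000 = 885.7232

885.723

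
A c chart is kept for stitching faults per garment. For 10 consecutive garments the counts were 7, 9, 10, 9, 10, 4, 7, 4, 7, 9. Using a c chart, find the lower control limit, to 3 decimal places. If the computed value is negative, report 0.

0.000

c̄ = (7 + 9 + 10 + 9 + 10 + 4 + 7 + 4 + 7 + 9) / 10 = 76 / 10 = 7.6000
LCL = c̄ − 3√c̄ = 7.6000 − 3 × 2.7568 = -0.6704 → 0 (cannot be negative)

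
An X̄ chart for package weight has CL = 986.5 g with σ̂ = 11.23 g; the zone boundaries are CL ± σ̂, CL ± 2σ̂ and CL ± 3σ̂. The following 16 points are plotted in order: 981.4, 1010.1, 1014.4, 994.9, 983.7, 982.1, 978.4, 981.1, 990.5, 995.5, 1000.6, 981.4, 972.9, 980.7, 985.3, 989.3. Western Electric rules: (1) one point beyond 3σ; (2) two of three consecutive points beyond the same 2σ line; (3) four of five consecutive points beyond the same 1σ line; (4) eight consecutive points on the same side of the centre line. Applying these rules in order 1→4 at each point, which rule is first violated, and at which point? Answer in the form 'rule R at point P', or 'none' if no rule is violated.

Zone of each point (C = within 1σ̂, B = 1σ̂–2σ̂, A = 2σ̂–3σ̂, * = beyond 3σ̂; sign = side of CL): 1:-C, 2:+A, 3:+A, 4:+C, 5:-C, 6:-C, 7:-C, 8:-C, 9:+C, 10:+C, 11:+B, 12:-C, 13:-B, 14:-C, 15:-C, 16:+C
Rule 2 (two of three consecutive points beyond the same 2σ limit) is satisfied at point 3.

rule 2 at point 3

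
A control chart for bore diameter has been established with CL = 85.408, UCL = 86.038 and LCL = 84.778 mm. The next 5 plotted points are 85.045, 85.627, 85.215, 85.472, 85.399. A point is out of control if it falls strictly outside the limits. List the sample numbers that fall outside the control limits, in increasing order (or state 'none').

All 5 points lie within [84.778, 86.038].

none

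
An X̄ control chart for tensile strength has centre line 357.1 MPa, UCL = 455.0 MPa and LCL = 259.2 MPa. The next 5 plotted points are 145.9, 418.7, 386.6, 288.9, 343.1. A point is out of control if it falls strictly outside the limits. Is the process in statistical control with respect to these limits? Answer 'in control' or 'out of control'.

Compare each point to [259.2, 455.0]: sample 1 = 145.9 < LCL.

out of control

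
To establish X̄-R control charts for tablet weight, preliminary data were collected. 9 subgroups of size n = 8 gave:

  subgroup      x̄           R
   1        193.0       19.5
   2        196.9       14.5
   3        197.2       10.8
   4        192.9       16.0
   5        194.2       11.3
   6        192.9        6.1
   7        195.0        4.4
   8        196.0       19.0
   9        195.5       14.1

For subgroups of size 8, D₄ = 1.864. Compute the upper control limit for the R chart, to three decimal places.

R̄ = (19.5 + 14.5 + 10.8 + 16.0 + 11.3 + 6.1 + 4.4 + 19.0 + 14.1) / 9 = 115.7000 / 9 = 12.8556
UCL_R = D₄·R̄ = 1.864 × 12.8556 = 23.9628

23.963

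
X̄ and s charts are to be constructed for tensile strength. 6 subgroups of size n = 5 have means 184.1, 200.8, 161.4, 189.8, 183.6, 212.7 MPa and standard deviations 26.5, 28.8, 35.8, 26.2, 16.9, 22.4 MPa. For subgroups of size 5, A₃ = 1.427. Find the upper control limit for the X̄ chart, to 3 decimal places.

X̄̄ = (184.1 + 200.8 + 161.4 + 189.8 + 183.6 + 212.7) / 6 = 188.7333
s̄ = (26.5 + 28.8 + 35.8 + 26.2 + 16.9 + 22.4) / 6 = 26.1000
UCL = X̄̄ + A₃·s̄ = 188.7333 + 1.427 × 26.1000 = 225.9780

225.978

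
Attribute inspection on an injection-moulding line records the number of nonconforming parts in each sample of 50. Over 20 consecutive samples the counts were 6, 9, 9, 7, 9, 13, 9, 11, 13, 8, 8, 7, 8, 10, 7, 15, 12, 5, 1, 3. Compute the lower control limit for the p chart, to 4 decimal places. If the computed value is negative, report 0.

0.0106

p̄ = Σdᵢ / (k·n) = 170 / (20 × 50) = 0.17000
LCL = p̄ − 3·√(p̄(1−p̄)/n) = 0.17000 − 3 × 0.05312 = 0.01063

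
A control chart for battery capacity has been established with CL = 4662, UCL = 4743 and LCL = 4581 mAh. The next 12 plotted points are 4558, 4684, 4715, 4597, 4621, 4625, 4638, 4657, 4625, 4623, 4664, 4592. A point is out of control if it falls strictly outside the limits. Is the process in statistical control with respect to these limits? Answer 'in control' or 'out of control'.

out of control

Compare each point to [4581, 4743]: sample 1 = 4558 < LCL.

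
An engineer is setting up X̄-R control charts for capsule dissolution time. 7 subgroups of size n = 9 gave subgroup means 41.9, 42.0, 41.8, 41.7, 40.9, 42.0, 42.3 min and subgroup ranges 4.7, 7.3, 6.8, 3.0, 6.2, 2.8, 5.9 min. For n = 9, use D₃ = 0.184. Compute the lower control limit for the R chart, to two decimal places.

0.96

R̄ = (4.7 + 7.3 + 6.8 + 3.0 + 6.2 + 2.8 + 5.9) / 7 = 36.7000 / 7 = 5.2429
LCL_R = D₃·R̄ = 0.184 × 5.2429 = 0.9647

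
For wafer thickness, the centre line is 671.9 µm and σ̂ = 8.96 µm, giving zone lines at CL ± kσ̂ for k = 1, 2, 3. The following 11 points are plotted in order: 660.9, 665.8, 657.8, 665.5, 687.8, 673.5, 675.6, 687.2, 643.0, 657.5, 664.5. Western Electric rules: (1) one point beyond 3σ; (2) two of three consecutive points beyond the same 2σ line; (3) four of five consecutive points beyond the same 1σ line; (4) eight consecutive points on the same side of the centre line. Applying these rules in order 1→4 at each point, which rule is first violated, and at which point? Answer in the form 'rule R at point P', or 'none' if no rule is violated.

rule 1 at point 9

Zone of each point (C = within 1σ̂, B = 1σ̂–2σ̂, A = 2σ̂–3σ̂, * = beyond 3σ̂; sign = side of CL): 1:-B, 2:-C, 3:-B, 4:-C, 5:+B, 6:+C, 7:+C, 8:+B, 9:-*, 10:-B, 11:-C
Rule 1 (one point beyond the 3σ limits) is satisfied at point 9.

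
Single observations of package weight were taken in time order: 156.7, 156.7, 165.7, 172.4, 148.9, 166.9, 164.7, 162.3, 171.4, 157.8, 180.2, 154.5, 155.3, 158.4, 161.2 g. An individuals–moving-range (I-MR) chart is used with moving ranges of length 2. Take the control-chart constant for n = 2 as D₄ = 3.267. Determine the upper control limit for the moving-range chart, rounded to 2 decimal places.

32.51

Moving ranges: 0.0, 9.0, 6.7, 23.5, 18.0, 2.2, 2.4, 9.1, 13.6, 22.4, 25.7, 0.8, 3.1, 2.8; M̄R̄ = 139.3000 / 14 = 9.9500
UCL_MR = D₄·M̄R̄ = 3.267 × 9.9500 = 32.5067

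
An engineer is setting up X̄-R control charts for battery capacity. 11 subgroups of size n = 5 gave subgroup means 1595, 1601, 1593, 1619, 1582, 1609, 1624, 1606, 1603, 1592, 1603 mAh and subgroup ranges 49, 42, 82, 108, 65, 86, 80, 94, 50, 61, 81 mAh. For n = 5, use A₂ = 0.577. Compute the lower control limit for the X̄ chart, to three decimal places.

1560.596

X̄̄ = (1595 + 1601 + 1593 + 1619 + 1582 + 1609 + 1624 + 1606 + 1603 + 1592 + 1603) / 11 = 17627.0000 / 11 = 1602.4545
R̄ = (49 + 42 + 82 + 108 + 65 + 86 + 80 + 94 + 50 + 61 + 81) / 11 = 798.0000 / 11 = 72.5455
LCL = X̄̄ − A₂·R̄ = 1602.4545 − 0.577 × 72.5455 = 1560.5958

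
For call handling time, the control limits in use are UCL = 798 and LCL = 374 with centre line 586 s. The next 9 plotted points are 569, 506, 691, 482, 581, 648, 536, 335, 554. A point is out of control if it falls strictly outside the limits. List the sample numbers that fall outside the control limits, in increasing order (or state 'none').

Compare each point to [374, 798]: sample 8 = 335 < LCL.

8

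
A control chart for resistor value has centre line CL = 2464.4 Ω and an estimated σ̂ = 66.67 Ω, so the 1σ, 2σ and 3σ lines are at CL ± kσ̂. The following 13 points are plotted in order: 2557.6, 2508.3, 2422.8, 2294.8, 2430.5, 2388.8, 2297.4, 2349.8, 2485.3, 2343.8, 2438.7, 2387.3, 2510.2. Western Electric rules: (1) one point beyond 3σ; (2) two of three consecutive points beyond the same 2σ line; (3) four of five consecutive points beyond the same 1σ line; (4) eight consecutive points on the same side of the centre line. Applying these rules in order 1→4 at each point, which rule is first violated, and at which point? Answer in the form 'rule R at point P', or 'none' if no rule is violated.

rule 3 at point 8

Zone of each point (C = within 1σ̂, B = 1σ̂–2σ̂, A = 2σ̂–3σ̂, * = beyond 3σ̂; sign = side of CL): 1:+B, 2:+C, 3:-C, 4:-A, 5:-C, 6:-B, 7:-A, 8:-B, 9:+C, 10:-B, 11:-C, 12:-B, 13:+C
Rule 3 (four of five consecutive points beyond the same 1σ limit) is satisfied at point 8.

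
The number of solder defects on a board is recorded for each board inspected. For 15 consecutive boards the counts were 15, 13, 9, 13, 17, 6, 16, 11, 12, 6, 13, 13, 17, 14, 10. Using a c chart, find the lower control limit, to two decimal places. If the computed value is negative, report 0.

1.80

c̄ = (15 + 13 + 9 + 13 + 17 + 6 + 16 + 11 + 12 + 6 + 13 + 13 + 17 + 14 + 10) / 15 = 185 / 15 = 12.3333
LCL = c̄ − 3√c̄ = 12.3333 − 3 × 3.5119 = 1.7977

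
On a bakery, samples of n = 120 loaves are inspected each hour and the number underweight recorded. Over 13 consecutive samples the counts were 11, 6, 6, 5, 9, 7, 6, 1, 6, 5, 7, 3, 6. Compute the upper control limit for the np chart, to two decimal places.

13.16

p̄ = Σdᵢ / (k·n) = 78 / (13 × 120) = 0.05000
UCL = np̄ + 3·√(np̄(1−p̄)) = 6.0000 + 3 × √(6.0000×0.95000) = 6.0000 + 3 × 2.3875 = 13.1624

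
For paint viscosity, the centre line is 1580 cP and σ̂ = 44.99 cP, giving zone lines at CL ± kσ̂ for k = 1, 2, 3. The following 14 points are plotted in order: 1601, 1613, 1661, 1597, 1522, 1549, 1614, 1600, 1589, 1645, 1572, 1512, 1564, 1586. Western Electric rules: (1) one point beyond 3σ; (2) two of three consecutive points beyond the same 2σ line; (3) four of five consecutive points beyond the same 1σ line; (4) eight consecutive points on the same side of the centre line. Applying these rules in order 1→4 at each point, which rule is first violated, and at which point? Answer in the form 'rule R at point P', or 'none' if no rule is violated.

Zone of each point (C = within 1σ̂, B = 1σ̂–2σ̂, A = 2σ̂–3σ̂, * = beyond 3σ̂; sign = side of CL): 1:+C, 2:+C, 3:+B, 4:+C, 5:-B, 6:-C, 7:+C, 8:+C, 9:+C, 10:+B, 11:-C, 12:-B, 13:-C, 14:+C
No rule fires across all 14 points.

none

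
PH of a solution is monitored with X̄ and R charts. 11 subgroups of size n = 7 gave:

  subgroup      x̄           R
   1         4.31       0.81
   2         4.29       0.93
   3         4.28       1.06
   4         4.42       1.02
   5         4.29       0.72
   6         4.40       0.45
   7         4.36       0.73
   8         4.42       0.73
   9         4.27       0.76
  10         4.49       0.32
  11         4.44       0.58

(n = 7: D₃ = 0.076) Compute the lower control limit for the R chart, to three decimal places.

R̄ = (0.81 + 0.93 + 1.06 + 1.02 + 0.72 + 0.45 + 0.73 + 0.73 + 0.76 + 0.32 + 0.58) / 11 = 8.1100 / 11 = 0.7373
LCL_R = D₃·R̄ = 0.076 × 0.7373 = 0.0560

0.056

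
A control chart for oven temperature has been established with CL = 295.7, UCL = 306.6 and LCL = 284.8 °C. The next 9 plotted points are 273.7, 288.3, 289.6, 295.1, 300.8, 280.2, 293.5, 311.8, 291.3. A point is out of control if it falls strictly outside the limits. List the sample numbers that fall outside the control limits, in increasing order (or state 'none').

1, 6, 8

Compare each point to [284.8, 306.6]: sample 1 = 273.7 < LCL; sample 6 = 280.2 < LCL; sample 8 = 311.8 > UCL.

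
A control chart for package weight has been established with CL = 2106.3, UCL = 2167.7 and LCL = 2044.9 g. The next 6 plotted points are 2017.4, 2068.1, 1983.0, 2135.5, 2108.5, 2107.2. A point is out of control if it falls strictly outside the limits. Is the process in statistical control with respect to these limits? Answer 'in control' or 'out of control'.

out of control

Compare each point to [2044.9, 2167.7]: sample 1 = 2017.4 < LCL; sample 3 = 1983.0 < LCL.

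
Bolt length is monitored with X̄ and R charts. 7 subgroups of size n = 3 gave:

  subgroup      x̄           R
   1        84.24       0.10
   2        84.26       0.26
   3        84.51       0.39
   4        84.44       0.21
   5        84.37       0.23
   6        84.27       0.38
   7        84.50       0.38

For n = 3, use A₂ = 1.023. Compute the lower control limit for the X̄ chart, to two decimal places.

84.09

X̄̄ = (84.24 + 84.26 + 84.51 + 84.44 + 84.37 + 84.27 + 84.50) / 7 = 590.5900 / 7 = 84.3700
R̄ = (0.10 + 0.26 + 0.39 + 0.21 + 0.23 + 0.38 + 0.38) / 7 = 1.9500 / 7 = 0.2786
LCL = X̄̄ − A₂·R̄ = 84.3700 − 1.023 × 0.2786 = 84.0850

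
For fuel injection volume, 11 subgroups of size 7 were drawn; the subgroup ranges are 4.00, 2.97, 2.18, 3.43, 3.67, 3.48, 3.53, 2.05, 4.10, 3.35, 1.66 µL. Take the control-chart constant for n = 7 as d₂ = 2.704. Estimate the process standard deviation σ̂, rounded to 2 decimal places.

1.16

R̄ = (4.00 + 2.97 + 2.18 + 3.43 + 3.67 + 3.48 + 3.53 + 2.05 + 4.10 + 3.35 + 1.66) / 11 = 3.1291
σ̂ = R̄ / d₂ = 3.1291 / 2.704 = 1.1572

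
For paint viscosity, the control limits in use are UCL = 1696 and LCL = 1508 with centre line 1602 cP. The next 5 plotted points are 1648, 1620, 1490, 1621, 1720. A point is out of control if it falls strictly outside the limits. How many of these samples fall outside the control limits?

2

Compare each point to [1508, 1696]: sample 3 = 1490 < LCL; sample 5 = 1720 > UCL.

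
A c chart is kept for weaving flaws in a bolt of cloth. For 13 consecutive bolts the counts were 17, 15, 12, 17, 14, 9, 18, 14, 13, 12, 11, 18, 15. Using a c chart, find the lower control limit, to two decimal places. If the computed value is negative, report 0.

2.91

c̄ = (17 + 15 + 12 + 17 + 14 + 9 + 18 + 14 + 13 + 12 + 11 + 18 + 15) / 13 = 185 / 13 = 14.2308
LCL = c̄ − 3√c̄ = 14.2308 − 3 × 3.7724 = 2.9137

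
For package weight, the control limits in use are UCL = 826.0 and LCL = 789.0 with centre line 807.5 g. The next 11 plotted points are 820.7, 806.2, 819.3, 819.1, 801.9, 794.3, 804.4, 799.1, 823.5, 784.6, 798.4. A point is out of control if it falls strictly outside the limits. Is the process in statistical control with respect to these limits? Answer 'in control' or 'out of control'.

Compare each point to [789.0, 826.0]: sample 10 = 784.6 < LCL.

out of control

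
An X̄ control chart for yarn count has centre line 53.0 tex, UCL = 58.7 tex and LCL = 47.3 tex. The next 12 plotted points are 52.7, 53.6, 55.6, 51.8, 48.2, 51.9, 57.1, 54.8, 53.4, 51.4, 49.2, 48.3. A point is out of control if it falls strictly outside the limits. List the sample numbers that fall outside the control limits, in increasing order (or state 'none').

none

All 12 points lie within [47.3, 58.7].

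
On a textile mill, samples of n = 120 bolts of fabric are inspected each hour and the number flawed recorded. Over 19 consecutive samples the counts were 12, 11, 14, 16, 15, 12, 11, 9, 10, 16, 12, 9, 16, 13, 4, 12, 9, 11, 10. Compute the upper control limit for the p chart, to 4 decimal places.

p̄ = Σdᵢ / (k·n) = 222 / (19 × 120) = 0.09737
UCL = p̄ + 3·√(p̄(1−p̄)/n) = 0.09737 + 3 × √(0.09737×0.90263/120) = 0.09737 + 3 × 0.02706 = 0.17856

0.1786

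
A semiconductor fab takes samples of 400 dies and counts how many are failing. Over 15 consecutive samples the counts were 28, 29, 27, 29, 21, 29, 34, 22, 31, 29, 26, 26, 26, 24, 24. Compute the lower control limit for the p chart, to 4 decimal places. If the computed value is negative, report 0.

p̄ = Σdᵢ / (k·n) = 405 / (15 × 400) = 0.06750
LCL = p̄ − 3·√(p̄(1−p̄)/n) = 0.06750 − 3 × 0.01254 = 0.02987

0.0299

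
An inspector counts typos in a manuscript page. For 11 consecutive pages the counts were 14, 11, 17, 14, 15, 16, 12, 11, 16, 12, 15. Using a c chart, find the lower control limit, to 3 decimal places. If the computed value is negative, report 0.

2.721

c̄ = (14 + 11 + 17 + 14 + 15 + 16 + 12 + 11 + 16 + 12 + 15) / 11 = 153 / 11 = 13.9091
LCL = c̄ − 3√c̄ = 13.9091 − 3 × 3.7295 = 2.7206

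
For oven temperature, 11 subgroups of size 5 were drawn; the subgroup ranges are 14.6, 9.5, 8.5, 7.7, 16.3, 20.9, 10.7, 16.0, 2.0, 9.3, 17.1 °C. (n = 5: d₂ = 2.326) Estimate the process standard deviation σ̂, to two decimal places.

R̄ = (14.6 + 9.5 + 8.5 + 7.7 + 16.3 + 20.9 + 10.7 + 16.0 + 2.0 + 9.3 + 17.1) / 11 = 12.0545
σ̂ = R̄ / d₂ = 12.0545 / 2.326 = 5.1825

5.18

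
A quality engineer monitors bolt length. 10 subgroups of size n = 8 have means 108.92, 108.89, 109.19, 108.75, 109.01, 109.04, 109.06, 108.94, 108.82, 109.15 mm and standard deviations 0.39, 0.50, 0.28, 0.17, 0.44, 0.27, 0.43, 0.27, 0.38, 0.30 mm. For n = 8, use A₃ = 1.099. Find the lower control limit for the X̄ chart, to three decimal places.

X̄̄ = (108.92 + 108.89 + 109.19 + 108.75 + 109.01 + 109.04 + 109.06 + 108.94 + 108.82 + 109.15) / 10 = 108.9770
s̄ = (0.39 + 0.50 + 0.28 + 0.17 + 0.44 + 0.27 + 0.43 + 0.27 + 0.38 + 0.30) / 10 = 0.3430
LCL = X̄̄ − A₃·s̄ = 108.9770 − 1.099 × 0.3430 = 108.6000

108.600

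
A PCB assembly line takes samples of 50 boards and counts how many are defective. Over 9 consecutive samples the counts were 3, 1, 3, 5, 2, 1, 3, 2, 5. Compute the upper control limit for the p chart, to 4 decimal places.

0.1527

p̄ = Σdᵢ / (k·n) = 25 / (9 × 50) = 0.05556
UCL = p̄ + 3·√(p̄(1−p̄)/n) = 0.05556 + 3 × √(0.05556×0.94444/50) = 0.05556 + 3 × 0.03239 = 0.15274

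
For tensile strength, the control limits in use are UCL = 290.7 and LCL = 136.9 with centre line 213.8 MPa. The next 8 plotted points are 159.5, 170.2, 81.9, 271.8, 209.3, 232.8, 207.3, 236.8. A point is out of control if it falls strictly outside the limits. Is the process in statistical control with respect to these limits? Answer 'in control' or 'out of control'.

out of control

Compare each point to [136.9, 290.7]: sample 3 = 81.9 < LCL.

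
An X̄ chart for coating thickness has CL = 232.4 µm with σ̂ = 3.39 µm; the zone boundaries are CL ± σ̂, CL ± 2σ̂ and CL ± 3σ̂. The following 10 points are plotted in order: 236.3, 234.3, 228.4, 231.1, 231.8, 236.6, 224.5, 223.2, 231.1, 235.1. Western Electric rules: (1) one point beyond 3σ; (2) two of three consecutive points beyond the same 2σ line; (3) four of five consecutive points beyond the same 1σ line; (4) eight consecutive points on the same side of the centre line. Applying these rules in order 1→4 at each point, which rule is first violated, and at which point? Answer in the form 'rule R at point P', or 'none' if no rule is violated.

rule 2 at point 8

Zone of each point (C = within 1σ̂, B = 1σ̂–2σ̂, A = 2σ̂–3σ̂, * = beyond 3σ̂; sign = side of CL): 1:+B, 2:+C, 3:-B, 4:-C, 5:-C, 6:+B, 7:-A, 8:-A, 9:-C, 10:+C
Rule 2 (two of three consecutive points beyond the same 2σ limit) is satisfied at point 8.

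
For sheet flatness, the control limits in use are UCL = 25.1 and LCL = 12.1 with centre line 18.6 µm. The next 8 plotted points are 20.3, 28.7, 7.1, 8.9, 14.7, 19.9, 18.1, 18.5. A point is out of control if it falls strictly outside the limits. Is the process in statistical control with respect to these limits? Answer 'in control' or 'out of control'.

out of control

Compare each point to [12.1, 25.1]: sample 2 = 28.7 > UCL; sample 3 = 7.1 < LCL; sample 4 = 8.9 < LCL.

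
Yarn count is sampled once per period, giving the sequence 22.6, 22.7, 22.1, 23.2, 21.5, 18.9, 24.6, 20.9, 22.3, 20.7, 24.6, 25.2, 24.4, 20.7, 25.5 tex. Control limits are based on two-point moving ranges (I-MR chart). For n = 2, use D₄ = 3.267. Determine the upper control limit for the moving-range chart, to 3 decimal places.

Moving ranges: 0.1, 0.6, 1.1, 1.7, 2.6, 5.7, 3.7, 1.4, 1.6, 3.9, 0.6, 0.8, 3.7, 4.8; M̄R̄ = 32.3000 / 14 = 2.3071
UCL_MR = D₄·M̄R̄ = 3.267 × 2.3071 = 7.5374

7.537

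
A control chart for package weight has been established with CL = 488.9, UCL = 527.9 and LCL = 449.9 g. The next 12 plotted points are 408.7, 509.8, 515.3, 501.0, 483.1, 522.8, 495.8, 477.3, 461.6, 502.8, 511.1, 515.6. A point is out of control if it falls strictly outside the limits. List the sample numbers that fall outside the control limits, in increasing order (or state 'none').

1

Compare each point to [449.9, 527.9]: sample 1 = 408.7 < LCL.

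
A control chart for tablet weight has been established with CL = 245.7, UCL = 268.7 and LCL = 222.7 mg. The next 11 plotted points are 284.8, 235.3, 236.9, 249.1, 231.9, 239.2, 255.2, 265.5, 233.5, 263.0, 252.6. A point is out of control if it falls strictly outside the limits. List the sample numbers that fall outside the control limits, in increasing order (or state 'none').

Compare each point to [222.7, 268.7]: sample 1 = 284.8 > UCL.

1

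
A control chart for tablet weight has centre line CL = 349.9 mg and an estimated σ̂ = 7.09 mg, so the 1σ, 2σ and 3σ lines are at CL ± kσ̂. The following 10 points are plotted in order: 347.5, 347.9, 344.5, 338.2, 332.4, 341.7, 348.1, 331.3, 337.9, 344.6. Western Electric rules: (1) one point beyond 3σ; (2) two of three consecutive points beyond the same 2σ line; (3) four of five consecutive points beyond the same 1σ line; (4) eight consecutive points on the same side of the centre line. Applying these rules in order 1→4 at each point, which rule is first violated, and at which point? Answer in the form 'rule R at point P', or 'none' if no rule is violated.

Zone of each point (C = within 1σ̂, B = 1σ̂–2σ̂, A = 2σ̂–3σ̂, * = beyond 3σ̂; sign = side of CL): 1:-C, 2:-C, 3:-C, 4:-B, 5:-A, 6:-B, 7:-C, 8:-A, 9:-B, 10:-C
Rule 3 (four of five consecutive points beyond the same 1σ limit) is satisfied at point 8.

rule 3 at point 8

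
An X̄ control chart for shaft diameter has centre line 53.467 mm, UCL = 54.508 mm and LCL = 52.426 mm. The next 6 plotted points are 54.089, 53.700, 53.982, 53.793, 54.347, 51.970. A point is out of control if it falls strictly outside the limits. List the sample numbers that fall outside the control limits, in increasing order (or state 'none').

Compare each point to [52.426, 54.508]: sample 6 = 51.970 < LCL.

6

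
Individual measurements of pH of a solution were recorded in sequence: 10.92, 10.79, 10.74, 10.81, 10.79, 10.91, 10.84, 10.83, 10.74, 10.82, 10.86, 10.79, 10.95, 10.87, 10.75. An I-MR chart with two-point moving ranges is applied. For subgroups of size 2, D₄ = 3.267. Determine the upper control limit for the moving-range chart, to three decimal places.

Moving ranges: 0.13, 0.05, 0.07, 0.02, 0.12, 0.07, 0.01, 0.09, 0.08, 0.04, 0.07, 0.16, 0.08, 0.12; M̄R̄ = 1.1100 / 14 = 0.0793
UCL_MR = D₄·M̄R̄ = 3.267 × 0.0793 = 0.2590

0.259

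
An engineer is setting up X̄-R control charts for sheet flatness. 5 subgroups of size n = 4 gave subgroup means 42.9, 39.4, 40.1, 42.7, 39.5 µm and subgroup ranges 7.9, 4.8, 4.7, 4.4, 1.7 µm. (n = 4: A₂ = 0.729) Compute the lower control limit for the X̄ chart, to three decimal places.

X̄̄ = (42.9 + 39.4 + 40.1 + 42.7 + 39.5) / 5 = 204.6000 / 5 = 40.9200
R̄ = (7.9 + 4.8 + 4.7 + 4.4 + 1.7) / 5 = 23.5000 / 5 = 4.7000
LCL = X̄̄ − A₂·R̄ = 40.9200 − 0.729 × 4.7000 = 37.4937

37.494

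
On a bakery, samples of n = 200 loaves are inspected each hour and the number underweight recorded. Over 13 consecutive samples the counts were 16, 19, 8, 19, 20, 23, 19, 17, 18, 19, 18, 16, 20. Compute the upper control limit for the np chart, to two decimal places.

29.94

p̄ = Σdᵢ / (k·n) = 232 / (13 × 200) = 0.08923
UCL = np̄ + 3·√(np̄(1−p̄)) = 17.8462 + 3 × √(17.8462×0.91077) = 17.8462 + 3 × 4.0316 = 29.9409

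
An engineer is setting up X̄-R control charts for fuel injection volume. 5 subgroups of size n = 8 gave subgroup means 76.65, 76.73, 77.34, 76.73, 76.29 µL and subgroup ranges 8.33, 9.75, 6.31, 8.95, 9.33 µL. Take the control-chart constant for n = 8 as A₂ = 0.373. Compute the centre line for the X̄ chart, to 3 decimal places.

X̄̄ = (76.65 + 76.73 + 77.34 + 76.73 + 76.29) / 5 = 383.7400 / 5 = 76.7480
CL = X̄̄ = 76.7480

76.748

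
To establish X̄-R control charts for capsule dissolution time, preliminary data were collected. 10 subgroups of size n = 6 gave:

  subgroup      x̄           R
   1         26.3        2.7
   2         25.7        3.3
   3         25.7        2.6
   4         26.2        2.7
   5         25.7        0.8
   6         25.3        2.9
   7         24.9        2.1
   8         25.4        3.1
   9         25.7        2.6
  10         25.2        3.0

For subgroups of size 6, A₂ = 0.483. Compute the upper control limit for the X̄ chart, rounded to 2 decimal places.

X̄̄ = (26.3 + 25.7 + 25.7 + 26.2 + 25.7 + 25.3 + 24.9 + 25.4 + 25.7 + 25.2) / 10 = 256.1000 / 10 = 25.6100
R̄ = (2.7 + 3.3 + 2.6 + 2.7 + 0.8 + 2.9 + 2.1 + 3.1 + 2.6 + 3.0) / 10 = 25.8000 / 10 = 2.5800
UCL = X̄̄ + A₂·R̄ = 25.6100 + 0.483 × 2.5800 = 26.8561

26.86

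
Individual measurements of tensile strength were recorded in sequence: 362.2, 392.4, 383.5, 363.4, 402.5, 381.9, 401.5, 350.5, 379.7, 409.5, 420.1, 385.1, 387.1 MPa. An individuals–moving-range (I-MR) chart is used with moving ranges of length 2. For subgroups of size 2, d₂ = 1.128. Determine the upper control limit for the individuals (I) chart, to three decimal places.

451.733

X̄ = (362.2 + 392.4 + 383.5 + 363.4 + 402.5 + 381.9 + 401.5 + 350.5 + 379.7 + 409.5 + 420.1 + 385.1 + 387.1) / 13 = 386.1077
Moving ranges: 30.2, 8.9, 20.1, 39.1, 20.6, 19.6, 51.0, 29.2, 29.8, 10.6, 35.0, 2.0; M̄R̄ = 296.1000 / 12 = 24.6750
UCL = X̄ + 3·M̄R̄/d₂ = 386.1077 + 3 × 24.6750 / 1.128 = 451.7327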